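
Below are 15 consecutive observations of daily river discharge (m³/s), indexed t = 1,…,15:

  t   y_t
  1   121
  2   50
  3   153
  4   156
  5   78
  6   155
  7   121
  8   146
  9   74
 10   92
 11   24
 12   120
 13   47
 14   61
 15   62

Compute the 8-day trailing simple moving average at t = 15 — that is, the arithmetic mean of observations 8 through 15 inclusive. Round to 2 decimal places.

78.25

Sum of periods 8–15: 146 + 74 + 92 + 24 + 120 + 47 + 61 + 62 = 626
Divide by 8: 626 / 8 = 78.25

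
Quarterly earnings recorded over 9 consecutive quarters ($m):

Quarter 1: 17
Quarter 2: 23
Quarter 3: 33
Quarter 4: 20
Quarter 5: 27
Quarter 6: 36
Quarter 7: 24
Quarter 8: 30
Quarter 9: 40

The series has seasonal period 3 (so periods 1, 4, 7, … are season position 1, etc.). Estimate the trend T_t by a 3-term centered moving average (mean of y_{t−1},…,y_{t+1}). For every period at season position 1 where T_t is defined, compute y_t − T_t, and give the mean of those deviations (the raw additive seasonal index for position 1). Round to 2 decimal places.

Season position 1 occurs at t = 4, 7 (where T_t is defined).
t=4: T_4 = 26.6667; y_4 − T_4 = 20 − 26.6667 = -6.6667
t=7: T_7 = 30.0000; y_7 − T_7 = 24 − 30.0000 = -6.0000
Mean deviation: (-6.6667 + -6.0000) / 2 = -6.33

-6.33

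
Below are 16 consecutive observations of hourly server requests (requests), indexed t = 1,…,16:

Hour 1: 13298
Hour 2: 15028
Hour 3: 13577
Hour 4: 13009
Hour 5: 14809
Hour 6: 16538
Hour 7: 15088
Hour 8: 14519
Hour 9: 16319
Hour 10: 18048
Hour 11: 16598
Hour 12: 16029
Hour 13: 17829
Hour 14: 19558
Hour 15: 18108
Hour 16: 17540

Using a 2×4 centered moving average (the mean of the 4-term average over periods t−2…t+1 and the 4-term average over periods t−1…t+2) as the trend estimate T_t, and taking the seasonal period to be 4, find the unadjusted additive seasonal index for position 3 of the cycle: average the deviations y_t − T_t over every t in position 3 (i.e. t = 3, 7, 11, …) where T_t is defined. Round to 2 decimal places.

-339.46

Season position 3 occurs at t = 3, 7, 11 (where T_t is defined).
t=3: T_3 = 13916.8750; y_3 − T_3 = 13577 − 13916.8750 = -339.8750
t=7: T_7 = 15427.2500; y_7 − T_7 = 15088 − 15427.2500 = -339.2500
t=11: T_11 = 16937.2500; y_11 − T_11 = 16598 − 16937.2500 = -339.2500
Mean deviation: (-339.8750 + -339.2500 + -339.2500) / 3 = -339.46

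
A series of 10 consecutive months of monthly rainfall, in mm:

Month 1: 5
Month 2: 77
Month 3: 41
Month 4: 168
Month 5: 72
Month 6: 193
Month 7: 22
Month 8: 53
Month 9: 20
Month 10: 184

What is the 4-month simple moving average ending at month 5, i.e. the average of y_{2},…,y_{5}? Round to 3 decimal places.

89.500

Sum of periods 2–5: 77 + 41 + 168 + 72 = 358
Divide by 4: 358 / 4 = 89.500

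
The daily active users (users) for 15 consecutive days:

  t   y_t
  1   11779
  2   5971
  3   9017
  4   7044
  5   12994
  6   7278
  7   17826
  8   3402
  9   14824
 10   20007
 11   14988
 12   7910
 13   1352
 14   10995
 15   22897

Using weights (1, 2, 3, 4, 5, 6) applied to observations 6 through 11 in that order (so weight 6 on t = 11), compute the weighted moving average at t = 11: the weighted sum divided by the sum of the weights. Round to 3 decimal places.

14399.762

Weighted sum: 1·7278 + 2·17826 + 3·3402 + 4·14824 + 5·20007 + 6·14988 = 7278 + 35652 + 10206 + 59296 + 100035 + 89928 = 302395
Weight total: 1 + 2 + 3 + 4 + 5 + 6 = 21
WMA = 302395 / 21 = 14399.762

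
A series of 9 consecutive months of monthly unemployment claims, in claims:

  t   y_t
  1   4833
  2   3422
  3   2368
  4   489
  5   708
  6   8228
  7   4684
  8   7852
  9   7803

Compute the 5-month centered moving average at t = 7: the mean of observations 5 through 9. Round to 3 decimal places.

Sum of periods 5–9: 708 + 8228 + 4684 + 7852 + 7803 = 29275
Divide by 5: 29275 / 5 = 5855.000

5855.000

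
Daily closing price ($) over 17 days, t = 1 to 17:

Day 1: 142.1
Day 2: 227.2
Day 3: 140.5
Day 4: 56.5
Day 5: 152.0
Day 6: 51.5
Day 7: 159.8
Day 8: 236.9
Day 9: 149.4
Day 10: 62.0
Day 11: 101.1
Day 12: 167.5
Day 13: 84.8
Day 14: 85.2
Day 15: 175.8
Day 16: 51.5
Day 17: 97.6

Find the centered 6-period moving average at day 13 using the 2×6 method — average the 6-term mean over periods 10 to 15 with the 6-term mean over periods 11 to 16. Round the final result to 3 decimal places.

Sum over 10–15: 62.0 + 101.1 + 167.5 + 84.8 + 85.2 + 175.8 = 676.4
Sum over 11–16: 101.1 + 167.5 + 84.8 + 85.2 + 175.8 + 51.5 = 665.9
CMA at t=13 = (676.4 + 665.9) / (2·6) = 1342.3 / 12 = 111.858

111.858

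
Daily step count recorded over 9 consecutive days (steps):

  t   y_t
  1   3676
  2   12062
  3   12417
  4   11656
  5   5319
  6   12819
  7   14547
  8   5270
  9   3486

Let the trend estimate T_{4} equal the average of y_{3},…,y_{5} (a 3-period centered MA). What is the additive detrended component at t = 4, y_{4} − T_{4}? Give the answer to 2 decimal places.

1858.67

Trend T_4 = (12417 + 11656 + 5319) / 3 = 29392/3 = 9797.3333
Detrended value: 11656 − 9797.3333 = 1858.67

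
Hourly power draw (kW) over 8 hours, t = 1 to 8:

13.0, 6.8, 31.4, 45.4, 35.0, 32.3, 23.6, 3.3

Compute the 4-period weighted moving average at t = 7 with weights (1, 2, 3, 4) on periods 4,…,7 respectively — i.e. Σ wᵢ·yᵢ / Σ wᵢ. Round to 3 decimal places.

30.670

Weighted sum: 1·45.4 + 2·35.0 + 3·32.3 + 4·23.6 = 45.4 + 70.0 + 96.9 + 94.4 = 306.7
Weight total: 1 + 2 + 3 + 4 = 10
WMA = 306.7 / 10 = 30.670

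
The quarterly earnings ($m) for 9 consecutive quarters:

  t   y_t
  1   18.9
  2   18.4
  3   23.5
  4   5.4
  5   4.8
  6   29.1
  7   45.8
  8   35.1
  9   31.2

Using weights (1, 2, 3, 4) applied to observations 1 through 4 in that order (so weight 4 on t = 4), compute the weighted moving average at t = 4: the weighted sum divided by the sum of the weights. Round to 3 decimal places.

Weighted sum: 1·18.9 + 2·18.4 + 3·23.5 + 4·5.4 = 18.9 + 36.8 + 70.5 + 21.6 = 147.8
Weight total: 1 + 2 + 3 + 4 = 10
WMA = 147.8 / 10 = 14.780

14.780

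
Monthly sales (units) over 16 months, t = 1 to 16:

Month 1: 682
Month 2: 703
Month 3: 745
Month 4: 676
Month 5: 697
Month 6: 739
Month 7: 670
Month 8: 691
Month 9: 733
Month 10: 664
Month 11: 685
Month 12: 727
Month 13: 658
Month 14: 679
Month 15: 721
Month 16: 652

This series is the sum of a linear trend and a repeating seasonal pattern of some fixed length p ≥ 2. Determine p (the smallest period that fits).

First differences y_{t+1} − y_t: 21, 42, -69, 21, 42, -69, 21, 42, …
The difference pattern repeats every 3 terms and not for any smaller step, so p = 3.

3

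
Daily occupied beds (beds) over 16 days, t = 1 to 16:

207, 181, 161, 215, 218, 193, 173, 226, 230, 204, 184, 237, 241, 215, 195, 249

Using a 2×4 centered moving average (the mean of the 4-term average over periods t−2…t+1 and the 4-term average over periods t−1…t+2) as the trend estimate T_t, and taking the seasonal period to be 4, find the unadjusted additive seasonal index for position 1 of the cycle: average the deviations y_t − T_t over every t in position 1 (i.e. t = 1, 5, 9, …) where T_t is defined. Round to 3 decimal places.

Season position 1 occurs at t = 5, 9, 13 (where T_t is defined).
t=5: T_5 = 198.25000; y_5 − T_5 = 218 − 198.25000 = 19.75000
t=9: T_9 = 209.62500; y_9 − T_9 = 230 − 209.62500 = 20.37500
t=13: T_13 = 220.62500; y_13 − T_13 = 241 − 220.62500 = 20.37500
Mean deviation: (19.75000 + 20.37500 + 20.37500) / 3 = 20.167

20.167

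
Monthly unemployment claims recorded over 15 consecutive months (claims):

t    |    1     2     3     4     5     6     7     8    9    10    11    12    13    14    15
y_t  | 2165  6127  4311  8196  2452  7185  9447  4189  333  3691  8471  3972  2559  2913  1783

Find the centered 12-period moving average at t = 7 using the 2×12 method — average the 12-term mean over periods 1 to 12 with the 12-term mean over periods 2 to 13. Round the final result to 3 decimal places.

5061.333

Sum over 1–12: 2165 + 6127 + 4311 + 8196 + 2452 + 7185 + 9447 + 4189 + 333 + 3691 + 8471 + 3972 = 60539
Sum over 2–13: 6127 + 4311 + 8196 + 2452 + 7185 + 9447 + 4189 + 333 + 3691 + 8471 + 3972 + 2559 = 60933
CMA at t=7 = (60539 + 60933) / (2·12) = 121472 / 24 = 5061.333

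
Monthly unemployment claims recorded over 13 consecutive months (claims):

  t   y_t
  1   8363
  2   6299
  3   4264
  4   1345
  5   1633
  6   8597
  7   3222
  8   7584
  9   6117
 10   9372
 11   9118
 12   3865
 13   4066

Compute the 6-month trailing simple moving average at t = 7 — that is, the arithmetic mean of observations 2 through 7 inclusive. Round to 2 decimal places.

4226.67

Sum of periods 2–7: 6299 + 4264 + 1345 + 1633 + 8597 + 3222 = 25360
Divide by 6: 25360 / 6 = 4226.67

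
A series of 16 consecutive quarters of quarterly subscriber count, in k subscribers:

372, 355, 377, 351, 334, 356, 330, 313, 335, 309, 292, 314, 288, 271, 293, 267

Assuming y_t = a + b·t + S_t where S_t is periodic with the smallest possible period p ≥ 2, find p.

First differences y_{t+1} − y_t: -17, 22, -26, -17, 22, -26, -17, 22, …
The difference pattern repeats every 3 terms and not for any smaller step, so p = 3.

3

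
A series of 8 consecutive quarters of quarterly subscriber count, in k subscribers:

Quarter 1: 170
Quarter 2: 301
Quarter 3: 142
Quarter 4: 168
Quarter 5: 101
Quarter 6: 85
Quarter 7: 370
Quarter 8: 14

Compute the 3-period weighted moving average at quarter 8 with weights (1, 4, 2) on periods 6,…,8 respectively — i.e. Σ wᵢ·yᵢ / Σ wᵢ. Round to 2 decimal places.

227.57

Weighted sum: 1·85 + 4·370 + 2·14 = 85 + 1480 + 28 = 1593
Weight total: 1 + 4 + 2 = 7
WMA = 1593 / 7 = 227.57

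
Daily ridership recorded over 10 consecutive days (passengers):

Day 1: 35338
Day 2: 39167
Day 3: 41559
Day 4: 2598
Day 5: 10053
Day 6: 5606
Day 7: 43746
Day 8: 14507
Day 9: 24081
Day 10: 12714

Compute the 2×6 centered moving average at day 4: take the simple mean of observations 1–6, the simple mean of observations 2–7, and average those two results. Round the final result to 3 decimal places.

23087.500

Sum over 1–6: 35338 + 39167 + 41559 + 2598 + 10053 + 5606 = 134321
Sum over 2–7: 39167 + 41559 + 2598 + 10053 + 5606 + 43746 = 142729
CMA at t=4 = (134321 + 142729) / (2·6) = 277050 / 12 = 23087.500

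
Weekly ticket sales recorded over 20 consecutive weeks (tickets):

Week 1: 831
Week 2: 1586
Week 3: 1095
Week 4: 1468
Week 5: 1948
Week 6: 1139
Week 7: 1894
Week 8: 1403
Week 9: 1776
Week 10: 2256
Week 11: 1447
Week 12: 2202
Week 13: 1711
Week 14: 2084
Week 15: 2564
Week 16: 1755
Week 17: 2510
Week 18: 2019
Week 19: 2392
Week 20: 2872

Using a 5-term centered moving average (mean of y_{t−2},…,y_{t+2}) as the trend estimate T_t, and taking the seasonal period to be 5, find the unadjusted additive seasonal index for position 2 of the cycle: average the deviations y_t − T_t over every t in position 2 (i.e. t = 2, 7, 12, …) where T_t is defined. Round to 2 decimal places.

Season position 2 occurs at t = 7, 12, 17 (where T_t is defined).
t=7: T_7 = 1632.0000; y_7 − T_7 = 1894 − 1632.0000 = 262.0000
t=12: T_12 = 1940.0000; y_12 − T_12 = 2202 − 1940.0000 = 262.0000
t=17: T_17 = 2248.0000; y_17 − T_17 = 2510 − 2248.0000 = 262.0000
Mean deviation: (262.0000 + 262.0000 + 262.0000) / 3 = 262.00

262.00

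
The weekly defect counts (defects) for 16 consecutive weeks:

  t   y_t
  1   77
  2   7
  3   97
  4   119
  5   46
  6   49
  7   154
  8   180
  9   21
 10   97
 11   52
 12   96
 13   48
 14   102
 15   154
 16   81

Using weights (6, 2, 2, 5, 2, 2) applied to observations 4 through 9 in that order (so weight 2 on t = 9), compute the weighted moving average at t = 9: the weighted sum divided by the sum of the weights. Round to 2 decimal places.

109.26

Weighted sum: 6·119 + 2·46 + 2·49 + 5·154 + 2·180 + 2·21 = 714 + 92 + 98 + 770 + 360 + 42 = 2076
Weight total: 6 + 2 + 2 + 5 + 2 + 2 = 19
WMA = 2076 / 19 = 109.26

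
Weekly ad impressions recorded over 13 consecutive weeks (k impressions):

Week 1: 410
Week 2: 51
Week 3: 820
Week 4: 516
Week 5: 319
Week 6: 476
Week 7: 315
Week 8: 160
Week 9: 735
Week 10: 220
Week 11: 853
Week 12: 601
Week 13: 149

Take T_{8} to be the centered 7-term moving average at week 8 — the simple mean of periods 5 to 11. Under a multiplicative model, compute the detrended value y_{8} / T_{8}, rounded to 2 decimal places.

Trend T_8 = (319 + 476 + 315 + 160 + 735 + 220 + 853) / 7 = 3078/7 = 439.7143
Ratio to trend: 160 / 439.7143 = 0.36

0.36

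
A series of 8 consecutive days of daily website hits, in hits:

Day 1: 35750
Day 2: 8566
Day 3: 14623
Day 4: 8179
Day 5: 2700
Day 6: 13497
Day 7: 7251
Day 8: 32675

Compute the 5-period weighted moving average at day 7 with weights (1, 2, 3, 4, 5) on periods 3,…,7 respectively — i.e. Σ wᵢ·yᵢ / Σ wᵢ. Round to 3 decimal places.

8621.600

Weighted sum: 1·14623 + 2·8179 + 3·2700 + 4·13497 + 5·7251 = 14623 + 16358 + 8100 + 53988 + 36255 = 129324
Weight total: 1 + 2 + 3 + 4 + 5 = 15
WMA = 129324 / 15 = 8621.600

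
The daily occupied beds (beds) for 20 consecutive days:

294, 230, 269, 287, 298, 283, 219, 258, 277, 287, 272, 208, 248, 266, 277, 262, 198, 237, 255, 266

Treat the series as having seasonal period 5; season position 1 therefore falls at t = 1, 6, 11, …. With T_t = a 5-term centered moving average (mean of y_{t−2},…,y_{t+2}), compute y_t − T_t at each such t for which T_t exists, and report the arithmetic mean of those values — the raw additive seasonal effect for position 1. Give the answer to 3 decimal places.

Season position 1 occurs at t = 6, 11, 16 (where T_t is defined).
t=6: T_6 = 269.00000; y_6 − T_6 = 283 − 269.00000 = 14.00000
t=11: T_11 = 258.40000; y_11 − T_11 = 272 − 258.40000 = 13.60000
t=16: T_16 = 248.00000; y_16 − T_16 = 262 − 248.00000 = 14.00000
Mean deviation: (14.00000 + 13.60000 + 14.00000) / 3 = 13.867

13.867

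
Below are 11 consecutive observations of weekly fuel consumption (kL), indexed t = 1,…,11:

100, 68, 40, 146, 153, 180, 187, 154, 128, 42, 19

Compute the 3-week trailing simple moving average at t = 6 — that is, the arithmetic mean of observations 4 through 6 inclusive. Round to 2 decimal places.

Sum of periods 4–6: 146 + 153 + 180 = 479
Divide by 3: 479 / 3 = 159.67

159.67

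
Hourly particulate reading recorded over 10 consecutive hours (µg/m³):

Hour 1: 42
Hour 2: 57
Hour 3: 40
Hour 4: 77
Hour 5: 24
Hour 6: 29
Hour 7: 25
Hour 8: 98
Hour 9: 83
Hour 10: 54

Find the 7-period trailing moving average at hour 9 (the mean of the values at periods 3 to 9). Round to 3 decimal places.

Sum of periods 3–9: 40 + 77 + 24 + 29 + 25 + 98 + 83 = 376
Divide by 7: 376 / 7 = 53.714

53.714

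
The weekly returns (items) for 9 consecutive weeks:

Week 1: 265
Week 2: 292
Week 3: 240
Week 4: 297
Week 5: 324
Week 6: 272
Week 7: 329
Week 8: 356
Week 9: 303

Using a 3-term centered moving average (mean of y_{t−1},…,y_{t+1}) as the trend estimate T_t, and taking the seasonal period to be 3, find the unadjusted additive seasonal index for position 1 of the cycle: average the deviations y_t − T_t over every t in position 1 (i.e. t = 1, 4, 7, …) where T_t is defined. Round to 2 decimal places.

Season position 1 occurs at t = 4, 7 (where T_t is defined).
t=4: T_4 = 287.0000; y_4 − T_4 = 297 − 287.0000 = 10.0000
t=7: T_7 = 319.0000; y_7 − T_7 = 329 − 319.0000 = 10.0000
Mean deviation: (10.0000 + 10.0000) / 2 = 10.00

10.00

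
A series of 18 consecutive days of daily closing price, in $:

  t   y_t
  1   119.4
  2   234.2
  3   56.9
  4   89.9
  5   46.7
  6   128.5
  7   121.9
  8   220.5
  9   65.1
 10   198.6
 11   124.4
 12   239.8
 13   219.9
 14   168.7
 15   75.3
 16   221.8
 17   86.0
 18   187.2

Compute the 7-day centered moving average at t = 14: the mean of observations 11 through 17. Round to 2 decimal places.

162.27

Sum of periods 11–17: 124.4 + 239.8 + 219.9 + 168.7 + 75.3 + 221.8 + 86.0 = 1135.9
Divide by 7: 1135.9 / 7 = 162.27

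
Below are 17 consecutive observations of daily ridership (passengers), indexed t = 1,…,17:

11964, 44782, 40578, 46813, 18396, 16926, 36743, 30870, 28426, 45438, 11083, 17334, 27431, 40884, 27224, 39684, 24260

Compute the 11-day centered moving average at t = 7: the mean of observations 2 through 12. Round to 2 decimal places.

Sum of periods 2–12: 44782 + 40578 + 46813 + 18396 + 16926 + 36743 + 30870 + 28426 + 45438 + 11083 + 17334 = 337389
Divide by 11: 337389 / 11 = 30671.73

30671.73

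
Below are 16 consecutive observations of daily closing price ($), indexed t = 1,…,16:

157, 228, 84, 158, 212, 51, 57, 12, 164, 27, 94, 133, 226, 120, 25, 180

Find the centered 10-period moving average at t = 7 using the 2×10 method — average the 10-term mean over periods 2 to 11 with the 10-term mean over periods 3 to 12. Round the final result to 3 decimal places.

Sum over 2–11: 228 + 84 + 158 + 212 + 51 + 57 + 12 + 164 + 27 + 94 = 1087
Sum over 3–12: 84 + 158 + 212 + 51 + 57 + 12 + 164 + 27 + 94 + 133 = 992
CMA at t=7 = (1087 + 992) / (2·10) = 2079 / 20 = 103.950

103.950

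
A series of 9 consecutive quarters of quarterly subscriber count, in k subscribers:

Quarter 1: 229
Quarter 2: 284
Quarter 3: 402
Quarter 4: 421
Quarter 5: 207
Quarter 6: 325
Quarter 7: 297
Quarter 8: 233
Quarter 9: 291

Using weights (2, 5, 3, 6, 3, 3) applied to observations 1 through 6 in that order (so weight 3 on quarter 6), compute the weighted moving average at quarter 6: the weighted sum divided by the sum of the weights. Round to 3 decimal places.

327.545

Weighted sum: 2·229 + 5·284 + 3·402 + 6·421 + 3·207 + 3·325 = 458 + 1420 + 1206 + 2526 + 621 + 975 = 7206
Weight total: 2 + 5 + 3 + 6 + 3 + 3 = 22
WMA = 7206 / 22 = 327.545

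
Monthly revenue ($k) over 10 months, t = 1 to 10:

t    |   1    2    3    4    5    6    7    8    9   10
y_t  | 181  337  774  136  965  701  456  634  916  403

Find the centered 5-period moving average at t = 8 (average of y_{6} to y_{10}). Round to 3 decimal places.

Sum of periods 6–10: 701 + 456 + 634 + 916 + 403 = 3110
Divide by 5: 3110 / 5 = 622.000

622.000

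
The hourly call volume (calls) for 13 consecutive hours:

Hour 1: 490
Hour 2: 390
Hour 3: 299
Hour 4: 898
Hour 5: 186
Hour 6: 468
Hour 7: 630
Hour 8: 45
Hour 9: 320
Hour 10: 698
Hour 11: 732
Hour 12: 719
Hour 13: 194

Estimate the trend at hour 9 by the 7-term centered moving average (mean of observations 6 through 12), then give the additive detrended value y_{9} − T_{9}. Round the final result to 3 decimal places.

-196.000

Trend T_9 = (468 + 630 + 45 + 320 + 698 + 732 + 719) / 7 = 3612/7 = 516.00000
Detrended value: 320 − 516.00000 = -196.000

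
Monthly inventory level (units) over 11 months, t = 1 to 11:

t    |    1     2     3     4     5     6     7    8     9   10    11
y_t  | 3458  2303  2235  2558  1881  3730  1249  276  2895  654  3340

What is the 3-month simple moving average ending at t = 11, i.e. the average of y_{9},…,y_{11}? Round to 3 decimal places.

Sum of periods 9–11: 2895 + 654 + 3340 = 6889
Divide by 3: 6889 / 3 = 2296.333

2296.333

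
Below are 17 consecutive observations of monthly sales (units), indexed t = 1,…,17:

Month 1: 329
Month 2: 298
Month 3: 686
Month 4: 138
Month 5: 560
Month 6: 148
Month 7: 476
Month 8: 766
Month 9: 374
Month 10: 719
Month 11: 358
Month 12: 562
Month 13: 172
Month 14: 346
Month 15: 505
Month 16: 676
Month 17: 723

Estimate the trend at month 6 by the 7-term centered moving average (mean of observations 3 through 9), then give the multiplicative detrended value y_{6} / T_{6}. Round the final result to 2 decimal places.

0.33

Trend T_6 = (686 + 138 + 560 + 148 + 476 + 766 + 374) / 7 = 3148/7 = 449.7143
Ratio to trend: 148 / 449.7143 = 0.33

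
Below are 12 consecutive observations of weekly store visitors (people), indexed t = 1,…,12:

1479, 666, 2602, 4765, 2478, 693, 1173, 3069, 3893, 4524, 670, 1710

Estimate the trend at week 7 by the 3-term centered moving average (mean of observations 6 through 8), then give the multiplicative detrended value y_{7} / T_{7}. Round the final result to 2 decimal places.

0.71

Trend T_7 = (693 + 1173 + 3069) / 3 = 4935/3 = 1645.0000
Ratio to trend: 1173 / 1645.0000 = 0.71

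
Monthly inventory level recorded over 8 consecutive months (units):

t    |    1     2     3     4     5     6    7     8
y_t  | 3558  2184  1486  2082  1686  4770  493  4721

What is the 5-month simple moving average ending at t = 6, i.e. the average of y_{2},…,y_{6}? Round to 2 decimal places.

2441.60

Sum of periods 2–6: 2184 + 1486 + 2082 + 1686 + 4770 = 12208
Divide by 5: 12208 / 5 = 2441.60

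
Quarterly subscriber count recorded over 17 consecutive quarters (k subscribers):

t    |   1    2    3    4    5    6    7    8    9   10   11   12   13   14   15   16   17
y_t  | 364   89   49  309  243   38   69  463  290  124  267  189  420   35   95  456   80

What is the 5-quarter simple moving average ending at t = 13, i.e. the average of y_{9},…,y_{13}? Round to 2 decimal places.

Sum of periods 9–13: 290 + 124 + 267 + 189 + 420 = 1290
Divide by 5: 1290 / 5 = 258.00

258.00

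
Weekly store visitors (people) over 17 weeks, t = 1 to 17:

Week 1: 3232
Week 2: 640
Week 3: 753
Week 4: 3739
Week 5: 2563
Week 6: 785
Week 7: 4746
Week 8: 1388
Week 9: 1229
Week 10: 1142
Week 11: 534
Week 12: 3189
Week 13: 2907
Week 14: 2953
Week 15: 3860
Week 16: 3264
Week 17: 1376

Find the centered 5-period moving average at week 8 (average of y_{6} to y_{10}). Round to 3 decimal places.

Sum of periods 6–10: 785 + 4746 + 1388 + 1229 + 1142 = 9290
Divide by 5: 9290 / 5 = 1858.000

1858.000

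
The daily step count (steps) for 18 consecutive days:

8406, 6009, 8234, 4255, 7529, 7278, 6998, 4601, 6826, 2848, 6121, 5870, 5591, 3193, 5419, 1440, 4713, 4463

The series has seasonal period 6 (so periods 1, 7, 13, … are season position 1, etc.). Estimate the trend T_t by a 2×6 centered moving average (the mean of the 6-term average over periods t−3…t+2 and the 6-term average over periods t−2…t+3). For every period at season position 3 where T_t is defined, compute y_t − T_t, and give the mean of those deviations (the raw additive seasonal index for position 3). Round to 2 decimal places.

Season position 3 occurs at t = 9, 15 (where T_t is defined).
t=9: T_9 = 5661.3333; y_9 − T_9 = 6826 − 5661.3333 = 1164.6667
t=15: T_15 = 4253.7500; y_15 − T_15 = 5419 − 4253.7500 = 1165.2500
Mean deviation: (1164.6667 + 1165.2500) / 2 = 1164.96

1164.96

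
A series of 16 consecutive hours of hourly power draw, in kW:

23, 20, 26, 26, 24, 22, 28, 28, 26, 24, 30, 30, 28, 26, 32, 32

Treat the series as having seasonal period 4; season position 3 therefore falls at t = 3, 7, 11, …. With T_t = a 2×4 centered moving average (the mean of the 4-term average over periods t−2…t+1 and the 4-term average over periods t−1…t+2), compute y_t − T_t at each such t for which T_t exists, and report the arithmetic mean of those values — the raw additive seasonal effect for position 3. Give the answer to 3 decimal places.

Season position 3 occurs at t = 3, 7, 11 (where T_t is defined).
t=3: T_3 = 23.87500; y_3 − T_3 = 26 − 23.87500 = 2.12500
t=7: T_7 = 25.75000; y_7 − T_7 = 28 − 25.75000 = 2.25000
t=11: T_11 = 27.75000; y_11 − T_11 = 30 − 27.75000 = 2.25000
Mean deviation: (2.12500 + 2.25000 + 2.25000) / 3 = 2.208

2.208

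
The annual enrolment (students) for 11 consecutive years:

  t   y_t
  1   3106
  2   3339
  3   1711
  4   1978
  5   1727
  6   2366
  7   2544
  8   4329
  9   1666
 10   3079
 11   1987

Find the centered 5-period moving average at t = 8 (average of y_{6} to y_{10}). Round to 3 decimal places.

2796.800

Sum of periods 6–10: 2366 + 2544 + 4329 + 1666 + 3079 = 13984
Divide by 5: 13984 / 5 = 2796.800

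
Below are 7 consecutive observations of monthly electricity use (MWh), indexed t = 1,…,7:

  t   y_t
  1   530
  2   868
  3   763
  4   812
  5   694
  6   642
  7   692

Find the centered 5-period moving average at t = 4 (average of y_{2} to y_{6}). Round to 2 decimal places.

Sum of periods 2–6: 868 + 763 + 812 + 694 + 642 = 3779
Divide by 5: 3779 / 5 = 755.80

755.80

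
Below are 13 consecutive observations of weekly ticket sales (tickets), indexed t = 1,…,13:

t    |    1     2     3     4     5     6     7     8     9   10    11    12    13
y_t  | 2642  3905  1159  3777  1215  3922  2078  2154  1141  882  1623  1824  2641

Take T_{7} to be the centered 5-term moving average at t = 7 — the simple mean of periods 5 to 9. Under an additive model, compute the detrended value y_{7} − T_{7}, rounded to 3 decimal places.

-24.000

Trend T_7 = (1215 + 3922 + 2078 + 2154 + 1141) / 5 = 10510/5 = 2102.00000
Detrended value: 2078 − 2102.00000 = -24.000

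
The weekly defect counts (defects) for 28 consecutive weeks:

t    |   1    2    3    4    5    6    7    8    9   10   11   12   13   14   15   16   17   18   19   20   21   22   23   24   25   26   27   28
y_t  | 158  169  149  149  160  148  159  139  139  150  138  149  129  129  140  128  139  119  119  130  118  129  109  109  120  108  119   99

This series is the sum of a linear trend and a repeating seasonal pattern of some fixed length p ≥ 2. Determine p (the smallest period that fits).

First differences y_{t+1} − y_t: 11, -20, 0, 11, -12, 11, -20, 0, 11, -12, 11, -20, …
The difference pattern repeats every 5 terms and not for any smaller step, so p = 5.

5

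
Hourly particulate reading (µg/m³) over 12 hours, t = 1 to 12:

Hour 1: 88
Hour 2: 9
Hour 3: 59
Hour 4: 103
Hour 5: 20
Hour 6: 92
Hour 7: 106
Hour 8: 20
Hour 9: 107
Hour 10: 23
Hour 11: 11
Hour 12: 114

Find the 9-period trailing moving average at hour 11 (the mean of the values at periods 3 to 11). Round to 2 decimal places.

60.11

Sum of periods 3–11: 59 + 103 + 20 + 92 + 106 + 20 + 107 + 23 + 11 = 541
Divide by 9: 541 / 9 = 60.11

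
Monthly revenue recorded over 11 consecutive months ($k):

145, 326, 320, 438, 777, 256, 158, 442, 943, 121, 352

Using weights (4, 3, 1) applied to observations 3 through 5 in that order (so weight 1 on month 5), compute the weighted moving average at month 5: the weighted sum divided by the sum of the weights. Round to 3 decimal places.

421.375

Weighted sum: 4·320 + 3·438 + 1·777 = 1280 + 1314 + 777 = 3371
Weight total: 4 + 3 + 1 = 8
WMA = 3371 / 8 = 421.375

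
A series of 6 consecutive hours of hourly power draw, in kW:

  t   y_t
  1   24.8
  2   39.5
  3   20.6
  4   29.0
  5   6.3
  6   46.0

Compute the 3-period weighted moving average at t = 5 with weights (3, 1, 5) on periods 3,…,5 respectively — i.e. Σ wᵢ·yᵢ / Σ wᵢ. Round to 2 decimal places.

13.59

Weighted sum: 3·20.6 + 1·29.0 + 5·6.3 = 61.8 + 29.0 + 31.5 = 122.3
Weight total: 3 + 1 + 5 = 9
WMA = 122.3 / 9 = 13.59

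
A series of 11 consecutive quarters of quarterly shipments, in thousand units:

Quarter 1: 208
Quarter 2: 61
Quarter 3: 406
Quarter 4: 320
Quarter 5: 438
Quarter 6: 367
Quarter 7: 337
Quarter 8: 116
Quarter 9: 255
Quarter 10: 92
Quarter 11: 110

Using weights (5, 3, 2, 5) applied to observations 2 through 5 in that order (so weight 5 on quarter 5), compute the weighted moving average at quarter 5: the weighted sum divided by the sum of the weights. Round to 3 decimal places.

290.200

Weighted sum: 5·61 + 3·406 + 2·320 + 5·438 = 305 + 1218 + 640 + 2190 = 4353
Weight total: 5 + 3 + 2 + 5 = 15
WMA = 4353 / 15 = 290.200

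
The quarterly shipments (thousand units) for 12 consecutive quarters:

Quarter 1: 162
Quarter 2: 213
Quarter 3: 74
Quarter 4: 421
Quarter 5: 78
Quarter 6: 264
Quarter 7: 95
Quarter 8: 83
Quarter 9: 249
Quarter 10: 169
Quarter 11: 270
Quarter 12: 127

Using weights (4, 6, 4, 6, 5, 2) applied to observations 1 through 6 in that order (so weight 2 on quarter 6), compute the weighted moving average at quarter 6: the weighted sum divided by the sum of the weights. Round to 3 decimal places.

Weighted sum: 4·162 + 6·213 + 4·74 + 6·421 + 5·78 + 2·264 = 648 + 1278 + 296 + 2526 + 390 + 528 = 5666
Weight total: 4 + 6 + 4 + 6 + 5 + 2 = 27
WMA = 5666 / 27 = 209.852

209.852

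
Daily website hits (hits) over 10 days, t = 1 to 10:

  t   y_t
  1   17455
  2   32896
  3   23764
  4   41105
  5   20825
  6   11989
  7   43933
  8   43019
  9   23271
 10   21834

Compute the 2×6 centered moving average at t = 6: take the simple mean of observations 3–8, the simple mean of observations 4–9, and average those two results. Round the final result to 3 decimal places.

Sum over 3–8: 23764 + 41105 + 20825 + 11989 + 43933 + 43019 = 184635
Sum over 4–9: 41105 + 20825 + 11989 + 43933 + 43019 + 23271 = 184142
CMA at t=6 = (184635 + 184142) / (2·6) = 368777 / 12 = 30731.417

30731.417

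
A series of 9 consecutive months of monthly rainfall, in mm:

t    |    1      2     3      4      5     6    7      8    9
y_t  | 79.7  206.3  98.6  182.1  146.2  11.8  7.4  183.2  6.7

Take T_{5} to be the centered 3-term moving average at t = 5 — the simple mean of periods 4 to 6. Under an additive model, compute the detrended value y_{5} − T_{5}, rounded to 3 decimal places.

32.833

Trend T_5 = (182.1 + 146.2 + 11.8) / 3 = 340.1/3 = 113.36667
Detrended value: 146.2 − 113.36667 = 32.833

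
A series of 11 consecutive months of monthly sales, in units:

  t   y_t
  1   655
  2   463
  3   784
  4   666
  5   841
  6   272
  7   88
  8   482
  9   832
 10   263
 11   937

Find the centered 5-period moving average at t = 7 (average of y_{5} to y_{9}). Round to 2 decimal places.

Sum of periods 5–9: 841 + 272 + 88 + 482 + 832 = 2515
Divide by 5: 2515 / 5 = 503.00

503.00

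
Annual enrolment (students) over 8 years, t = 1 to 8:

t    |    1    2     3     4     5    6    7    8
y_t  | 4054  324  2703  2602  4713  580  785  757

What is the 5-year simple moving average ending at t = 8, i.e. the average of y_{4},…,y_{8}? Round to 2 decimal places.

Sum of periods 4–8: 2602 + 4713 + 580 + 785 + 757 = 9437
Divide by 5: 9437 / 5 = 1887.40

1887.40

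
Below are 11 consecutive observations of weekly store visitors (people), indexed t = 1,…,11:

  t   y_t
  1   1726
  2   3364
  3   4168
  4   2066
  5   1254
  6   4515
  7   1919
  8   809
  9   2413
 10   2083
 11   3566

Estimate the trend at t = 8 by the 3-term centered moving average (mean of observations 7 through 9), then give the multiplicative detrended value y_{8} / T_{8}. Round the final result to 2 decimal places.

0.47

Trend T_8 = (1919 + 809 + 2413) / 3 = 5141/3 = 1713.6667
Ratio to trend: 809 / 1713.6667 = 0.47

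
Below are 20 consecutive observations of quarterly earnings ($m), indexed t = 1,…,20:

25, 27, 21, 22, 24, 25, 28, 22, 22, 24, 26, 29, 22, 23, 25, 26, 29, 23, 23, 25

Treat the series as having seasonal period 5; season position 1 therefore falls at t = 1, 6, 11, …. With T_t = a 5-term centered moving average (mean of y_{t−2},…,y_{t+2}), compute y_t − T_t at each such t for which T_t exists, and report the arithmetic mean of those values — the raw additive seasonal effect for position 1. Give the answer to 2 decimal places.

Season position 1 occurs at t = 6, 11, 16 (where T_t is defined).
t=6: T_6 = 24.2000; y_6 − T_6 = 25 − 24.2000 = 0.8000
t=11: T_11 = 24.6000; y_11 − T_11 = 26 − 24.6000 = 1.4000
t=16: T_16 = 25.2000; y_16 − T_16 = 26 − 25.2000 = 0.8000
Mean deviation: (0.8000 + 1.4000 + 0.8000) / 3 = 1.00

1.00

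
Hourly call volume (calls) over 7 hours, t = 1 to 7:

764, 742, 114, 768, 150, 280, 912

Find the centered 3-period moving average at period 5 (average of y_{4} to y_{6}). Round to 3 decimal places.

Sum of periods 4–6: 768 + 150 + 280 = 1198
Divide by 3: 1198 / 3 = 399.333

399.333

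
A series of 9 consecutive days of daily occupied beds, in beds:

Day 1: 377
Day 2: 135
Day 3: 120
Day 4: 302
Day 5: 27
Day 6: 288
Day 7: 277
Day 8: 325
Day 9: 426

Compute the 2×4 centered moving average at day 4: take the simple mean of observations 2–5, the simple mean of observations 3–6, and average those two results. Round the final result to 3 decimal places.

165.125

Sum over 2–5: 135 + 120 + 302 + 27 = 584
Sum over 3–6: 120 + 302 + 27 + 288 = 737
CMA at t=4 = (584 + 737) / (2·4) = 1321 / 8 = 165.125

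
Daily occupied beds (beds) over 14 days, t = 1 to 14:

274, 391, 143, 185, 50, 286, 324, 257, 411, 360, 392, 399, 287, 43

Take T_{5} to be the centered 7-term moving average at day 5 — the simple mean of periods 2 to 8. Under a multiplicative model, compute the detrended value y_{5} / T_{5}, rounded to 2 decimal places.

Trend T_5 = (391 + 143 + 185 + 50 + 286 + 324 + 257) / 7 = 1636/7 = 233.7143
Ratio to trend: 50 / 233.7143 = 0.21

0.21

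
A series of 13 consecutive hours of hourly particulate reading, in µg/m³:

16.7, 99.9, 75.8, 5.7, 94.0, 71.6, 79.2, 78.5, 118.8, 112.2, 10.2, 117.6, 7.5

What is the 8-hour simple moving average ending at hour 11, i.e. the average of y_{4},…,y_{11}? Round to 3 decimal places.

71.275

Sum of periods 4–11: 5.7 + 94.0 + 71.6 + 79.2 + 78.5 + 118.8 + 112.2 + 10.2 = 570.2
Divide by 8: 570.2 / 8 = 71.275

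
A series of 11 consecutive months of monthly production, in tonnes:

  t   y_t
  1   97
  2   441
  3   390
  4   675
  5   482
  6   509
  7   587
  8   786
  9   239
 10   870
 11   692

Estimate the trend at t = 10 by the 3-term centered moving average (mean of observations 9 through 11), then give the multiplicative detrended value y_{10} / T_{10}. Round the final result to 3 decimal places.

Trend T_10 = (239 + 870 + 692) / 3 = 1801/3 = 600.33333
Ratio to trend: 870 / 600.33333 = 1.449

1.449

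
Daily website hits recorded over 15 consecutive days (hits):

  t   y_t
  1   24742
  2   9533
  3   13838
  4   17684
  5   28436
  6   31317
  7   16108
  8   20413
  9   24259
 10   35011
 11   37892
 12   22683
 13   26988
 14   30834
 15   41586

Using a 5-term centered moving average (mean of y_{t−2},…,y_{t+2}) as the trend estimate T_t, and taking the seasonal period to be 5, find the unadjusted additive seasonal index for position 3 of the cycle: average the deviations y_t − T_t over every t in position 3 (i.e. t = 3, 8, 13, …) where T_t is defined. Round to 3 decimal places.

-5008.600

Season position 3 occurs at t = 3, 8, 13 (where T_t is defined).
t=3: T_3 = 18846.60000; y_3 − T_3 = 13838 − 18846.60000 = -5008.60000
t=8: T_8 = 25421.60000; y_8 − T_8 = 20413 − 25421.60000 = -5008.60000
t=13: T_13 = 31996.60000; y_13 − T_13 = 26988 − 31996.60000 = -5008.60000
Mean deviation: (-5008.60000 + -5008.60000 + -5008.60000) / 3 = -5008.600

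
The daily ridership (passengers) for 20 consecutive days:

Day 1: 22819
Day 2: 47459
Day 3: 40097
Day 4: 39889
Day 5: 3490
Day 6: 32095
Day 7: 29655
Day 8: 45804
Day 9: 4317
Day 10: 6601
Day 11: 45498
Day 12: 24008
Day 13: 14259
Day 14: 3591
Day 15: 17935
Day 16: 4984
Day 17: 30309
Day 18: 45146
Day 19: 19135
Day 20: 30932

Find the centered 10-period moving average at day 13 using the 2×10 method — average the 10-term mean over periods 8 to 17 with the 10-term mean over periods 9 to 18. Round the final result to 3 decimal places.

Sum over 8–17: 45804 + 4317 + 6601 + 45498 + 24008 + 14259 + 3591 + 17935 + 4984 + 30309 = 197306
Sum over 9–18: 4317 + 6601 + 45498 + 24008 + 14259 + 3591 + 17935 + 4984 + 30309 + 45146 = 196648
CMA at t=13 = (197306 + 196648) / (2·10) = 393954 / 20 = 19697.700

19697.700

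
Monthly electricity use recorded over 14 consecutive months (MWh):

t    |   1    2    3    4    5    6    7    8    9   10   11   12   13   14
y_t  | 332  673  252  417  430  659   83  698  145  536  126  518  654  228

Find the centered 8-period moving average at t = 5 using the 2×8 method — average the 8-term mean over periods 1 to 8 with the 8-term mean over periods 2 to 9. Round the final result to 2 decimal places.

Sum over 1–8: 332 + 673 + 252 + 417 + 430 + 659 + 83 + 698 = 3544
Sum over 2–9: 673 + 252 + 417 + 430 + 659 + 83 + 698 + 145 = 3357
CMA at t=5 = (3544 + 3357) / (2·8) = 6901 / 16 = 431.31

431.31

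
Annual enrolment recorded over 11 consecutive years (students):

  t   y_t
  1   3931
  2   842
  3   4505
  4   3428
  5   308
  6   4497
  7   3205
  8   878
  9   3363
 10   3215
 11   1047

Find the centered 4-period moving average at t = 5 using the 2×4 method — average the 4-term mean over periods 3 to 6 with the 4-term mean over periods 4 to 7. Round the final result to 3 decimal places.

3022.000

Sum over 3–6: 4505 + 3428 + 308 + 4497 = 12738
Sum over 4–7: 3428 + 308 + 4497 + 3205 = 11438
CMA at t=5 = (12738 + 11438) / (2·4) = 24176 / 8 = 3022.000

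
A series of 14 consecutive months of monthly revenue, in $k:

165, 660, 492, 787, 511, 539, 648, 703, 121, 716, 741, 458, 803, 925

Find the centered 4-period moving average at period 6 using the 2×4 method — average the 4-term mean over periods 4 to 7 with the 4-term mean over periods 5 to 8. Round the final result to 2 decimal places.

610.75

Sum over 4–7: 787 + 511 + 539 + 648 = 2485
Sum over 5–8: 511 + 539 + 648 + 703 = 2401
CMA at t=6 = (2485 + 2401) / (2·4) = 4886 / 8 = 610.75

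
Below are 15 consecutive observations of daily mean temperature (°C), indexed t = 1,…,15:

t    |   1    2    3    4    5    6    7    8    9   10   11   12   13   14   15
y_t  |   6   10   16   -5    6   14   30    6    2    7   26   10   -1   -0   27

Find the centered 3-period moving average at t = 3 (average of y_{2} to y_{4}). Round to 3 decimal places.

7.000

Sum of periods 2–4: 10 + 16 + (-5) = 21
Divide by 3: 21 / 3 = 7.000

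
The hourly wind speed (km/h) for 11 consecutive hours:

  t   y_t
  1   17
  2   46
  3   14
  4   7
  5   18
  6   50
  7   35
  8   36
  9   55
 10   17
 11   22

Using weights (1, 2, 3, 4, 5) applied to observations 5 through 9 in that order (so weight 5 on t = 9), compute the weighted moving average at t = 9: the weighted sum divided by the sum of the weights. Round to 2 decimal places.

42.80

Weighted sum: 1·18 + 2·50 + 3·35 + 4·36 + 5·55 = 18 + 100 + 105 + 144 + 275 = 642
Weight total: 1 + 2 + 3 + 4 + 5 = 15
WMA = 642 / 15 = 42.80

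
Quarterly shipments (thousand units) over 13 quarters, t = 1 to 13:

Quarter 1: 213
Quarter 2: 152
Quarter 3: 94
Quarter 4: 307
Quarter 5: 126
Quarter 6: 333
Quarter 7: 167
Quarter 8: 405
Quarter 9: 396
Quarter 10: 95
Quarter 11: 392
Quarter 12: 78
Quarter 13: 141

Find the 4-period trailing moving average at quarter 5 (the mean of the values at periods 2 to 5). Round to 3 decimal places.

Sum of periods 2–5: 152 + 94 + 307 + 126 = 679
Divide by 4: 679 / 4 = 169.750

169.750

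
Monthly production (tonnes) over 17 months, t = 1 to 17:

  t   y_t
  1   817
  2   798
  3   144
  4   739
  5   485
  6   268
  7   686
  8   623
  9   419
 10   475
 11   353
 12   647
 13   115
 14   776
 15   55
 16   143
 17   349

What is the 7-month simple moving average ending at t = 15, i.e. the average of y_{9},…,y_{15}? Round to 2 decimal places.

Sum of periods 9–15: 419 + 475 + 353 + 647 + 115 + 776 + 55 = 2840
Divide by 7: 2840 / 7 = 405.71

405.71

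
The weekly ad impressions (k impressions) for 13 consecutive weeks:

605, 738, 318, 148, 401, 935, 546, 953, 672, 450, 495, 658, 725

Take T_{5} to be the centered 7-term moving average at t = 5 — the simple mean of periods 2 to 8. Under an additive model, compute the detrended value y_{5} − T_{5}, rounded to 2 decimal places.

-176.00

Trend T_5 = (738 + 318 + 148 + 401 + 935 + 546 + 953) / 7 = 4039/7 = 577.0000
Detrended value: 401 − 577.0000 = -176.00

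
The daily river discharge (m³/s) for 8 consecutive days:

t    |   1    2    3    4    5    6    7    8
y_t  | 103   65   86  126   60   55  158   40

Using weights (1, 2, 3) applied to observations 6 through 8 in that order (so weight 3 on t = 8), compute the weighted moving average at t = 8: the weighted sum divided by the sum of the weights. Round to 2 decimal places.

81.83

Weighted sum: 1·55 + 2·158 + 3·40 = 55 + 316 + 120 = 491
Weight total: 1 + 2 + 3 = 6
WMA = 491 / 6 = 81.83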